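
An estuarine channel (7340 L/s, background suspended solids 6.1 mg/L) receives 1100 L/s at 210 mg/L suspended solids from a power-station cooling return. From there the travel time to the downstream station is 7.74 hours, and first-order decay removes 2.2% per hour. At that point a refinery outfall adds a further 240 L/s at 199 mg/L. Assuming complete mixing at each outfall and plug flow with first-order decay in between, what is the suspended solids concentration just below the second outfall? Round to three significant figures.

Mixed concentration C = ΣQC/ΣQ = (7340·6.100 + 1100·210.0) / 8440 = 275800/8440 = 32.67 mg/L; combined flow 8440 L/s.
2.2%/h lost → k = −ln(1 − 0.022) = 0.02225 h⁻¹.
Applying C = C₀e^(−kt): 32.67 × 0.8418 = 27.51 mg/L.
At the second outfall, C = (8440·27.51 + 240.0·199.0) / (8440 + 240.0) = 32.25 mg/L.

32.2 mg/L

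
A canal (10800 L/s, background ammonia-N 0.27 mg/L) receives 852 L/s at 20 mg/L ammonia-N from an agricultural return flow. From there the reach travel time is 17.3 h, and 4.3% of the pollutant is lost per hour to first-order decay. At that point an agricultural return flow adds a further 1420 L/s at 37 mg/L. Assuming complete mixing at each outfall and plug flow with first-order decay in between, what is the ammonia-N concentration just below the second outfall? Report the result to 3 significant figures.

4.73 mg/L

After mixing, C = (10800·0.2700 + 852.0·20.00) / 11650 = 19960/11650 = 1.713 mg/L; combined flow 11650 L/s.
4.3%/h lost → k = −ln(1 − 0.043) = 0.04395 h⁻¹.
First-order decay: C = 1.713·exp(−k·t) = 1.713·0.4675 = 0.8007 mg/L.
At the second outfall, C = (11650·0.8007 + 1420·37.00) / (11650 + 1420) = 4.733 mg/L.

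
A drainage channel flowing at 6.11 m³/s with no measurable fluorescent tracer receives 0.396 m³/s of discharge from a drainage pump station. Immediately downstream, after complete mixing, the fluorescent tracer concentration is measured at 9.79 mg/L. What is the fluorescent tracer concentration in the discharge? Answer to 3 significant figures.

161 mg/L

Mass balance: 6.110·0 + 0.3960·Cₑ = 6.506·9.790
→ Cₑ = (6.506·9.790 − 6.110·0) / 0.3960 = 160.8 mg/L.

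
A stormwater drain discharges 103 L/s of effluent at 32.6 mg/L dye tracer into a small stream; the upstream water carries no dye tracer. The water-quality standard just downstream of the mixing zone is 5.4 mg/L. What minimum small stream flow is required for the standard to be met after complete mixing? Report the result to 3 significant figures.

Set C_mix = 5.4: (Q·0 + 103.0·32.60) / (Q + 103.0) = 5.4
→ Q = 103.0·(32.60 − 5.4)/(5.4 − 0) = 518.8 L/s.

519 L/s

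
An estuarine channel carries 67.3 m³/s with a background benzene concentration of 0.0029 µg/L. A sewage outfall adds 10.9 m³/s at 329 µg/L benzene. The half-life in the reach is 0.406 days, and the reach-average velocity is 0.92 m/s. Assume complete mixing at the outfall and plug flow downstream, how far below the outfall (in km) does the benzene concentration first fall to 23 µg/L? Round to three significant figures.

32.1 km

Flow-weighted average: C = (67.30·0.002900 + 10.90·329.0) / 78.20 = 3586/78.20 = 45.86 µg/L.
Half-life 0.406 d → k = ln 2 / 0.406 = 1.707 d⁻¹.
Set 45.86·exp(−k·t) = 23 → t = ln(45.86/23)/k = 34920 s = 9.701 h.
Distance = v·t = 0.92·34920 = 32130 m = 32.13 km.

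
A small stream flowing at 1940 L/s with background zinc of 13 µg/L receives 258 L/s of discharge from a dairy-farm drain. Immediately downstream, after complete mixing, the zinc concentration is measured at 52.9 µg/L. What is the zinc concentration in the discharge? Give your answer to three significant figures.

Mass balance: 1940·13.00 + 258.0·Cₑ = 2198·52.90
→ Cₑ = (2198·52.90 − 1940·13.00) / 258.0 = 352.9 µg/L.

353 µg/L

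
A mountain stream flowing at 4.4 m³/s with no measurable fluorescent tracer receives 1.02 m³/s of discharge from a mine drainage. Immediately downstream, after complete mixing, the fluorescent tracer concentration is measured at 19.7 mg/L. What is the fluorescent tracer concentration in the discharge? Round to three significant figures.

105 mg/L

Mass balance: 4.400·0 + 1.020·Cₑ = 5.420·19.70
→ Cₑ = (5.420·19.70 − 4.400·0) / 1.020 = 104.7 mg/L.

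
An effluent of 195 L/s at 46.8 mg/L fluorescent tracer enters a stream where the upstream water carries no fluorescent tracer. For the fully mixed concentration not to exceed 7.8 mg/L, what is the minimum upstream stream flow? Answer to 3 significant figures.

Set C_mix = 7.8: (Q·0 + 195.0·46.80) / (Q + 195.0) = 7.8
→ Q = 195.0·(46.80 − 7.8)/(7.8 − 0) = 975.0 L/s.

975 L/s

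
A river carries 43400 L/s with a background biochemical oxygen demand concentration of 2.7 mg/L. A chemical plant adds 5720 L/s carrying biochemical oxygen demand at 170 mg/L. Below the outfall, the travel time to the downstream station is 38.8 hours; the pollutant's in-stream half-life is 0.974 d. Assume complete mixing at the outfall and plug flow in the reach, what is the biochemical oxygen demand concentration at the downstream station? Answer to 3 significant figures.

7.02 mg/L

Mass balance: C = (43400·2.700 + 5720·170.0) / 49120 = 1090000/49120 = 22.18 mg/L.
Half-life 0.974 d → k = ln 2 / 0.974 = 0.7117 d⁻¹.
After decay, C = 22.18 × e^(−kt) = 22.18 × 0.3165 = 7.020 mg/L.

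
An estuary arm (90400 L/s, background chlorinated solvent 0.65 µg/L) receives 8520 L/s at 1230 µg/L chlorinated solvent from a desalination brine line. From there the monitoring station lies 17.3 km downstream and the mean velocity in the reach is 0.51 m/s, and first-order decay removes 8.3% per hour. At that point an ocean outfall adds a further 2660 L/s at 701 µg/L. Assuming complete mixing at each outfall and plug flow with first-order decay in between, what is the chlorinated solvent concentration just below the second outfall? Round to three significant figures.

64.2 µg/L

After mixing, C = (90400·0.6500 + 8520·1230) / 98920 = 10540000/98920 = 106.5 µg/L; combined flow 98920 L/s.
Travel time t = 17.3·1000 / 0.51 = 33920 s = 9.423 h.
8.3%/h lost → k = −ln(1 − 0.083) = 0.08665 h⁻¹.
First-order decay: C = 106.5·exp(−k·t) = 106.5·0.4420 = 47.09 µg/L.
At the second outfall, C = (98920·47.09 + 2660·701.0) / (98920 + 2660) = 64.21 µg/L.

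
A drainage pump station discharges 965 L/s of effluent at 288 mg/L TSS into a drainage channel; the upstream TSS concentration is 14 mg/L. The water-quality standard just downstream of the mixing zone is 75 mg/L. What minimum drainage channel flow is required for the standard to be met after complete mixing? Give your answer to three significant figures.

3370 L/s

Set C_mix = 75: (Q·14.00 + 965.0·288.0) / (Q + 965.0) = 75
→ Q = 965.0·(288.0 − 75)/(75 − 14.00) = 3370 L/s.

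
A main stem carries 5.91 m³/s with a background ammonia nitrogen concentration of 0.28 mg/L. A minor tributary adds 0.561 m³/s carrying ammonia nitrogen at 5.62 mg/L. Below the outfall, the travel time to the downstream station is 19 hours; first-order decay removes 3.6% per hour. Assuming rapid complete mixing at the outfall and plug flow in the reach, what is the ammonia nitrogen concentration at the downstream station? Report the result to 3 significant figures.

0.370 mg/L

Conservation of mass: C = (5.910·0.2800 + 0.5610·5.620) / 6.471 = 4.808/6.471 = 0.7429 mg/L.
3.6%/h lost → k = −ln(1 − 0.036) = 0.03666 h⁻¹.
Decay over the reach: 0.7429·exp(−kt) = 0.7429·0.4983 = 0.3702 mg/L.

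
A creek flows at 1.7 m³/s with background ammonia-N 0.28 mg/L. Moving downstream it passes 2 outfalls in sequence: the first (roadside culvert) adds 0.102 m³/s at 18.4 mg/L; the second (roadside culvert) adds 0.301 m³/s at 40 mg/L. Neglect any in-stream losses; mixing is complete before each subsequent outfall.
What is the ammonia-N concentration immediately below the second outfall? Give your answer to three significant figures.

Outfall 1: combined Q = 1.802 m³/s; C = (1.700·0.2800 + 0.1020·18.40)/1.802 = 1.306 mg/L.
Outfall 2: combined Q = 2.103 m³/s; C = (1.802·1.306 + 0.3010·40.00)/2.103 = 6.844 mg/L.

6.84 mg/L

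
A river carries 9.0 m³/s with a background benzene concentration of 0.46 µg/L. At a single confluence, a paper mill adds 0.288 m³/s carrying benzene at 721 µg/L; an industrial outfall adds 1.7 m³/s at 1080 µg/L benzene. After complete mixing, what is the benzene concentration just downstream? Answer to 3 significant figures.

186 µg/L

Conservation of mass: C = (9.000·0.4600 + 0.2880·721.0 + 1.700·1080) / 10.99 = 2048/10.99 = 186.4 µg/L.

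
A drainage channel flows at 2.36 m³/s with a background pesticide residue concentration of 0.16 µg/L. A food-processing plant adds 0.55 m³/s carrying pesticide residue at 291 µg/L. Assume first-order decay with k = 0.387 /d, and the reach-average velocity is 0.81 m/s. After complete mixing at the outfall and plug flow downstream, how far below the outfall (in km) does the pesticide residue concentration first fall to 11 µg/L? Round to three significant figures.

291 km

Mixed concentration C = ΣQC/ΣQ = (2.360·0.1600 + 0.5500·291.0) / 2.910 = 160.4/2.910 = 55.13 µg/L.
Set 55.13·exp(−k·t) = 11 → t = ln(55.13/11)/k = 359800 s = 99.96 h.
Distance = v·t = 0.81·359800 = 291500 m = 291.5 km.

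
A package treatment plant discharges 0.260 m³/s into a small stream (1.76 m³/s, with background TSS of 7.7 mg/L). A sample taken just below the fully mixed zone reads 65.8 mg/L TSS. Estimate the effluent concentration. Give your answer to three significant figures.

459 mg/L

Mass balance: 1.760·7.700 + 0.2600·Cₑ = 2.020·65.80
→ Cₑ = (2.020·65.80 − 1.760·7.700) / 0.2600 = 459.1 mg/L.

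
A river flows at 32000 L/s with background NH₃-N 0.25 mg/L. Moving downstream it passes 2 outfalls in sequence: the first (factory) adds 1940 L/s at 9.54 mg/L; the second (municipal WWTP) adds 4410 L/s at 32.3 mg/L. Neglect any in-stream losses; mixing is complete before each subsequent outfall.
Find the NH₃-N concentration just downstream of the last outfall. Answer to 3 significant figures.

4.41 mg/L

Outfall 1: combined Q = 33940 L/s; C = (32000·0.2500 + 1940·9.540)/33940 = 0.7810 mg/L.
Outfall 2: combined Q = 38350 L/s; C = (33940·0.7810 + 4410·32.30)/38350 = 4.405 mg/L.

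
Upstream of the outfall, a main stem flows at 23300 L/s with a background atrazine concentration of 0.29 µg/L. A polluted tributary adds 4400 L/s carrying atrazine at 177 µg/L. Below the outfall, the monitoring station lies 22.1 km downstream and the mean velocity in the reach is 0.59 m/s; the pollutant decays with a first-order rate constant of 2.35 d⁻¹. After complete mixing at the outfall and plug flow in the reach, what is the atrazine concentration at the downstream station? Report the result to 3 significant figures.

Mass balance: C = (23300·0.2900 + 4400·177.0) / 27700 = 785600/27700 = 28.36 µg/L.
Travel time t = 22.1·1000 / 0.59 = 37460 s = 10.40 h.
First-order decay: C = 28.36·exp(−k·t) = 28.36·0.3610 = 10.24 µg/L.

10.2 µg/L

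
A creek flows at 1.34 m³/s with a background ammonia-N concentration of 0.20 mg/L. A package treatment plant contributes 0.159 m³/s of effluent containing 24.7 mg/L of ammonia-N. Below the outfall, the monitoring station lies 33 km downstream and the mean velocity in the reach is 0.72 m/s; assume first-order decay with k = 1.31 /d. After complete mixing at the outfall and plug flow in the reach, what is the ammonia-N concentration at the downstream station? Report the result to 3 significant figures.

1.40 mg/L

Mass balance: C = (1.340·0.2000 + 0.1590·24.70) / 1.499 = 4.195/1.499 = 2.799 mg/L.
Travel time t = 33·1000 / 0.72 = 45830 s = 12.73 h.
Applying C = C₀e^(−kt): 2.799 × 0.4991 = 1.397 mg/L.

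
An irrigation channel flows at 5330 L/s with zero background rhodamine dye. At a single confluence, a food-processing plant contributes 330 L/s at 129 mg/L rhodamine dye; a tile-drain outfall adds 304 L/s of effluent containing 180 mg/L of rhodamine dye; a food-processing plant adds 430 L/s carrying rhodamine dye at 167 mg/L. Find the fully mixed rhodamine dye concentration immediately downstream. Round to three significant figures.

After mixing, C = (5330·0 + 330.0·129.0 + 304.0·180.0 + 430.0·167.0) / 6394 = 169100/6394 = 26.45 mg/L.

26.4 mg/L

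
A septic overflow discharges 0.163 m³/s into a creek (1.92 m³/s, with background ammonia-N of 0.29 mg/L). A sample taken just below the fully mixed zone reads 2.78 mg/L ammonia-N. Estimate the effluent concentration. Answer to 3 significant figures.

Mass balance: 1.920·0.2900 + 0.1630·Cₑ = 2.083·2.780
→ Cₑ = (2.083·2.780 − 1.920·0.2900) / 0.1630 = 32.11 mg/L.

32.1 mg/L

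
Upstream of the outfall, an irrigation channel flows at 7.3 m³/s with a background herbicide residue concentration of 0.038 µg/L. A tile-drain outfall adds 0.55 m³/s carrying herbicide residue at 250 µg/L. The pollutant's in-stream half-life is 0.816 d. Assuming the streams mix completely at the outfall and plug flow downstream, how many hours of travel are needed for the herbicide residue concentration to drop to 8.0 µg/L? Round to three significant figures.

22.2 h

Conservation of mass: C = (7.300·0.03800 + 0.5500·250.0) / 7.850 = 137.8/7.850 = 17.55 µg/L.
Half-life 0.816 d → k = ln 2 / 0.816 = 0.8494 d⁻¹.
17.55·exp(−k·t) = 8.0 → t = ln(17.55/8.0)/k = 79910 s = 22.20 h.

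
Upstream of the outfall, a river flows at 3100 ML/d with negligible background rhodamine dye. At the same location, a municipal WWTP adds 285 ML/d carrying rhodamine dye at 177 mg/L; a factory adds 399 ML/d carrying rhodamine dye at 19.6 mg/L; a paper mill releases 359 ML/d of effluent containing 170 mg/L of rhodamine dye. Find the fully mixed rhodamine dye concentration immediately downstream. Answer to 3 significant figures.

Flow-weighted average: C = (3100·0 + 285.0·177.0 + 399.0·19.60 + 359.0·170.0) / 4143 = 119300/4143 = 28.79 mg/L.

28.8 mg/L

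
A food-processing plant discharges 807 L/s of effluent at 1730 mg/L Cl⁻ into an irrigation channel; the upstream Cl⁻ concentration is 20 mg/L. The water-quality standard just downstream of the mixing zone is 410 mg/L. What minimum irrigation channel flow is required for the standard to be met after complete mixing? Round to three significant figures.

2730 L/s

Set C_mix = 410: (Q·20.00 + 807.0·1730) / (Q + 807.0) = 410
→ Q = 807.0·(1730 − 410)/(410 − 20.00) = 2731 L/s.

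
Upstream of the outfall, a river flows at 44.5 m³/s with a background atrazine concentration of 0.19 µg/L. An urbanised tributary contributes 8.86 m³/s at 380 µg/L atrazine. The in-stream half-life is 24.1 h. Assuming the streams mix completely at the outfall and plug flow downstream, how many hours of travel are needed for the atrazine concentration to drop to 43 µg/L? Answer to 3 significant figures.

Conservation of mass: C = (44.50·0.1900 + 8.860·380.0) / 53.36 = 3375/53.36 = 63.25 µg/L.
Half-life 24.1 h → k = ln 2 / 24.1 = 0.02876 h⁻¹ = 0.6903 d⁻¹.
63.25·exp(−k·t) = 43 → t = ln(63.25/43)/k = 48310 s = 13.42 h.

13.4 h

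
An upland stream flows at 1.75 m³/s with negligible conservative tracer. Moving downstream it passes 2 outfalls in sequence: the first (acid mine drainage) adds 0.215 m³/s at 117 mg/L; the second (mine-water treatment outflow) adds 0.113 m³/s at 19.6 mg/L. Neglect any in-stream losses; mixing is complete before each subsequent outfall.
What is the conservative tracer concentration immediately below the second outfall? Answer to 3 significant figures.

13.2 mg/L

Outfall 1: combined Q = 1.965 m³/s; C = (1.750·0 + 0.2150·117.0)/1.965 = 12.80 mg/L.
Outfall 2: combined Q = 2.078 m³/s; C = (1.965·12.80 + 0.1130·19.60)/2.078 = 13.17 mg/L.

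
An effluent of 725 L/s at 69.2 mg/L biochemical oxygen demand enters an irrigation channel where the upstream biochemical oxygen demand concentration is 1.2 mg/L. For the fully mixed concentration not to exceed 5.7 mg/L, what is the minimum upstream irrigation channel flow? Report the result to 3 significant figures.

10200 L/s

Set C_mix = 5.7: (Q·1.200 + 725.0·69.20) / (Q + 725.0) = 5.7
→ Q = 725.0·(69.20 − 5.7)/(5.7 − 1.200) = 10230 L/s.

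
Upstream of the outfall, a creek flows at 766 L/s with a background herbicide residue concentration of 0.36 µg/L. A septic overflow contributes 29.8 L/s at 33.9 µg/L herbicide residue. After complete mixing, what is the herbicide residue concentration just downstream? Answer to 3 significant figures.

1.62 µg/L

Mass balance: C = (766.0·0.3600 + 29.80·33.90) / 795.8 = 1286/795.8 = 1.616 µg/L.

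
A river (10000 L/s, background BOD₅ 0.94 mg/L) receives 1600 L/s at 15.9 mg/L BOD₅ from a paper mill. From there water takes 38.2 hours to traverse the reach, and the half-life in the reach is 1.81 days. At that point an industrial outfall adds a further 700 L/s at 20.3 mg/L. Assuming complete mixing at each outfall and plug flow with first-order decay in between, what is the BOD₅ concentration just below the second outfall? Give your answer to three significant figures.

After mixing, C = (10000·0.9400 + 1600·15.90) / 11600 = 34840/11600 = 3.003 mg/L; combined flow 11600 L/s.
Half-life 1.81 d → k = ln 2 / 1.81 = 0.3830 d⁻¹.
Applying C = C₀e^(−kt): 3.003 × 0.5436 = 1.633 mg/L.
At the second outfall, C = (11600·1.633 + 700.0·20.30) / (11600 + 700.0) = 2.695 mg/L.

2.70 mg/L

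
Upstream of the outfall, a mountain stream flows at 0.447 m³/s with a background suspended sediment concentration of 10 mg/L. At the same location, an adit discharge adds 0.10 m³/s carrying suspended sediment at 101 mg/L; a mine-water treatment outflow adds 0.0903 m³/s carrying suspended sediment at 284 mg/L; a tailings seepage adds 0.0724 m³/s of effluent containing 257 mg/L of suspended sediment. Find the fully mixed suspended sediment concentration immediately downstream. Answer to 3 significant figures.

82.9 mg/L

Conservation of mass: C = (0.4470·10.00 + 0.1000·101.0 + 0.09030·284.0 + 0.07240·257.0) / 0.7097 = 58.82/0.7097 = 82.88 mg/L.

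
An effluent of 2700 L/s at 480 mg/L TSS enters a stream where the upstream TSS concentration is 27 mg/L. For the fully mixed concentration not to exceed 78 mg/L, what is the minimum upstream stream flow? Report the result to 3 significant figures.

21300 L/s

Set C_mix = 78: (Q·27.00 + 2700·480.0) / (Q + 2700) = 78
→ Q = 2700·(480.0 − 78)/(78 − 27.00) = 21280 L/s.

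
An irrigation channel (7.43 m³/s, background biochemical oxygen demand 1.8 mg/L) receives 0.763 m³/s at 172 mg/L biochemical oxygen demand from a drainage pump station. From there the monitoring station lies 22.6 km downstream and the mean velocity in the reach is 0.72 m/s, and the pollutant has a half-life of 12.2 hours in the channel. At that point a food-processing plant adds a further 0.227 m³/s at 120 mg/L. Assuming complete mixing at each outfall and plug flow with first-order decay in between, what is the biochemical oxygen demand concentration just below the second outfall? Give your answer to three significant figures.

After mixing, C = (7.430·1.800 + 0.7630·172.0) / 8.193 = 144.6/8.193 = 17.65 mg/L; combined flow 8.193 m³/s.
Travel time t = 22.6·1000 / 0.72 = 31390 s = 8.719 h.
Half-life 12.2 h → k = ln 2 / 12.2 = 0.05682 h⁻¹ = 1.364 d⁻¹.
First-order decay: C = 17.65·exp(−k·t) = 17.65·0.6093 = 10.76 mg/L.
At the second outfall, C = (8.193·10.76 + 0.2270·120.0) / (8.193 + 0.2270) = 13.70 mg/L.

13.7 mg/L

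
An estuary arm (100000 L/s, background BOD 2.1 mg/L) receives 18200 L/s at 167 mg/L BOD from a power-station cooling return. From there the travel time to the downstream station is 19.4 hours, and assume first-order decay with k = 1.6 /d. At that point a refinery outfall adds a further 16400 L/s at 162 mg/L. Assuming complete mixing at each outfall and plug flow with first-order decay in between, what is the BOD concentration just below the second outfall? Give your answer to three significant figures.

26.4 mg/L

Conservation of mass: C = (100000·2.100 + 18200·167.0) / 118200 = 3249000/118200 = 27.49 mg/L; combined flow 118200 L/s.
First-order decay: C = 27.49·exp(−k·t) = 27.49·0.2744 = 7.542 mg/L.
Second outfall: C = (118200·7.542 + 16400·162.0)/134600 = 26.36 mg/L.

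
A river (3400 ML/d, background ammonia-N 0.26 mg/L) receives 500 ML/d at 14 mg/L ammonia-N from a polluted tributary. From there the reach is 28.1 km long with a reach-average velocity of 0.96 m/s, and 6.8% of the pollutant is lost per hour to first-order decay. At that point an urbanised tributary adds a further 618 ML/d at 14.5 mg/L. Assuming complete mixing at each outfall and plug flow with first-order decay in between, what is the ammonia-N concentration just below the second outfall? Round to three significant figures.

2.97 mg/L

Flow-weighted average: C = (3400·0.2600 + 500.0·14.00) / 3900 = 7884/3900 = 2.022 mg/L; combined flow 3900 ML/d.
Travel time t = 28.1·1000 / 0.96 = 29270 s = 8.131 h.
6.8%/h lost → k = −ln(1 − 0.068) = 0.07042 h⁻¹.
Applying C = C₀e^(−kt): 2.022 × 0.5641 = 1.140 mg/L.
At the second outfall, C = (3900·1.140 + 618.0·14.50) / (3900 + 618.0) = 2.968 mg/L.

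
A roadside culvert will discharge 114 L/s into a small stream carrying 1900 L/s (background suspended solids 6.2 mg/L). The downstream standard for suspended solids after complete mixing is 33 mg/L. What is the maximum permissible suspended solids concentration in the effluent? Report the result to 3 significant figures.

At the limit, (Qr·Cr + Qe·Cₑ)/(Qr + Qe) = 33:
Cₑ = (2014·33 − 1900·6.200) / 114.0 = 479.7 mg/L.

480 mg/L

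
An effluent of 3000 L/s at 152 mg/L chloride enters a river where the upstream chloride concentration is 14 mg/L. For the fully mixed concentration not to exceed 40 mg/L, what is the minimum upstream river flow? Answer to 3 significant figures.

12900 L/s

Set C_mix = 40: (Q·14.00 + 3000·152.0) / (Q + 3000) = 40
→ Q = 3000·(152.0 − 40)/(40 − 14.00) = 12920 L/s.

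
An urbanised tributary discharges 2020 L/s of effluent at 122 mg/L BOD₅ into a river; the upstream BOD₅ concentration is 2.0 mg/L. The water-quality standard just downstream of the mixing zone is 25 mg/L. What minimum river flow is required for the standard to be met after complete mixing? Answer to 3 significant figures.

8520 L/s

Set C_mix = 25: (Q·2.000 + 2020·122.0) / (Q + 2020) = 25
→ Q = 2020·(122.0 − 25)/(25 − 2.000) = 8519 L/s.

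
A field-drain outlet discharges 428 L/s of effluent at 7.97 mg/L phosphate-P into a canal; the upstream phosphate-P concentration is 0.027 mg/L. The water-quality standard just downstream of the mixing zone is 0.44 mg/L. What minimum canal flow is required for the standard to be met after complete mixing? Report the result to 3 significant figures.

Set C_mix = 0.44: (Q·0.02700 + 428.0·7.970) / (Q + 428.0) = 0.44
→ Q = 428.0·(7.970 − 0.44)/(0.44 − 0.02700) = 7803 L/s.

7800 L/s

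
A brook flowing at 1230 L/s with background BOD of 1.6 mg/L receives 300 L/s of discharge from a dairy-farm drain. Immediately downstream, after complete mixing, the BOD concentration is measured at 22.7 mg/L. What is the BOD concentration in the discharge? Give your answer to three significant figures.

Mass balance: 1230·1.600 + 300.0·Cₑ = 1530·22.70
→ Cₑ = (1530·22.70 − 1230·1.600) / 300.0 = 109.2 mg/L.

109 mg/L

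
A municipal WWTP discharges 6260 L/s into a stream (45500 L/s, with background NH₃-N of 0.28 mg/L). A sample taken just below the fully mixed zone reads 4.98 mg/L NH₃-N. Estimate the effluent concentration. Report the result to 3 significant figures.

39.1 mg/L

Mass balance: 45500·0.2800 + 6260·Cₑ = 51760·4.980
→ Cₑ = (51760·4.980 − 45500·0.2800) / 6260 = 39.14 mg/L.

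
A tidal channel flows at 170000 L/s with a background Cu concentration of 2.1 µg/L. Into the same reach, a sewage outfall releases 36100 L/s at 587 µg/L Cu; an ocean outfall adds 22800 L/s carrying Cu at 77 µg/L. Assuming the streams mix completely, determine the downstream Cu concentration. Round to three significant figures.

102 µg/L

Mixed concentration C = ΣQC/ΣQ = (170000·2.100 + 36100·587.0 + 22800·77.00) / 228900 = 23300000/228900 = 101.8 µg/L.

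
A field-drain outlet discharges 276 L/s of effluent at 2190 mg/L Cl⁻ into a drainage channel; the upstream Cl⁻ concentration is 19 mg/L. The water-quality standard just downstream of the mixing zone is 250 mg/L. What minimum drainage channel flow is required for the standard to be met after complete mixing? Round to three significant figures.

Set C_mix = 250: (Q·19.00 + 276.0·2190) / (Q + 276.0) = 250
→ Q = 276.0·(2190 − 250)/(250 − 19.00) = 2318 L/s.

2320 L/s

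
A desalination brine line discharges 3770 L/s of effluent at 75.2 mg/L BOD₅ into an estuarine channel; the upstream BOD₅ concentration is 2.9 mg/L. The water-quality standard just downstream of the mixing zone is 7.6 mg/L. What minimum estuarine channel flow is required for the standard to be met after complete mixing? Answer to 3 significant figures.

54200 L/s

Set C_mix = 7.6: (Q·2.900 + 3770·75.20) / (Q + 3770) = 7.6
→ Q = 3770·(75.20 − 7.6)/(7.6 − 2.900) = 54220 L/s.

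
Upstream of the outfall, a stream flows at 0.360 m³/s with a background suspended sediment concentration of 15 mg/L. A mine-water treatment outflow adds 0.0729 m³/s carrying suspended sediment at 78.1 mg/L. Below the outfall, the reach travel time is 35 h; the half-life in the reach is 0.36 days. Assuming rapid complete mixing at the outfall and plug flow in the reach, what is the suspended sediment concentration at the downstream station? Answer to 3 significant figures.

Mixed concentration C = ΣQC/ΣQ = (0.3600·15.00 + 0.07290·78.10) / 0.4329 = 11.09/0.4329 = 25.63 mg/L.
Half-life 0.36 d → k = ln 2 / 0.36 = 1.925 d⁻¹.
Decay over the reach: 25.63·exp(−kt) = 25.63·0.06033 = 1.546 mg/L.

1.55 mg/L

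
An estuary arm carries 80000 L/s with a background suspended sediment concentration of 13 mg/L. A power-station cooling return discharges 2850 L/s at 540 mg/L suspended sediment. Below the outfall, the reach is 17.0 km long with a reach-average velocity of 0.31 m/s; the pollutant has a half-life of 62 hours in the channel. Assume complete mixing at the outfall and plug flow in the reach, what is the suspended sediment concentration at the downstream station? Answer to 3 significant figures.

Mixed concentration C = ΣQC/ΣQ = (80000·13.00 + 2850·540.0) / 82850 = 2579000/82850 = 31.13 mg/L.
Travel time t = 17.0·1000 / 0.31 = 54840 s = 15.23 h.
Half-life 62 h → k = ln 2 / 62 = 0.01118 h⁻¹ = 0.2683 d⁻¹.
First-order decay: C = 31.13·exp(−k·t) = 31.13·0.8434 = 26.25 mg/L.

26.3 mg/L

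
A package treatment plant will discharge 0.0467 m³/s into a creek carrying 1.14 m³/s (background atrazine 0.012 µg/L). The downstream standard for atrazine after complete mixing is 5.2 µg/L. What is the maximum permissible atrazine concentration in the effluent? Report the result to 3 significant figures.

132 µg/L

At the limit, (Qr·Cr + Qe·Cₑ)/(Qr + Qe) = 5.2:
Cₑ = (1.187·5.2 − 1.140·0.01200) / 0.04670 = 131.8 µg/L.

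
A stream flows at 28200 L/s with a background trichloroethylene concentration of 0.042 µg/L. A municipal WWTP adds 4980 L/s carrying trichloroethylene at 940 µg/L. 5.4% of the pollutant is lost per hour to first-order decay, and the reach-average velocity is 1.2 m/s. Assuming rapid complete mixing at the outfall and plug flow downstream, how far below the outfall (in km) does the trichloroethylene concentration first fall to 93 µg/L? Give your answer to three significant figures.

Flow-weighted average: C = (28200·0.04200 + 4980·940.0) / 33180 = 4682000/33180 = 141.1 µg/L.
5.4%/h lost → k = −ln(1 − 0.054) = 0.05551 h⁻¹.
Set 141.1·exp(−k·t) = 93 → t = ln(141.1/93)/k = 27040 s = 7.512 h.
Distance = v·t = 1.2·27040 = 32450 m = 32.45 km.

32.5 km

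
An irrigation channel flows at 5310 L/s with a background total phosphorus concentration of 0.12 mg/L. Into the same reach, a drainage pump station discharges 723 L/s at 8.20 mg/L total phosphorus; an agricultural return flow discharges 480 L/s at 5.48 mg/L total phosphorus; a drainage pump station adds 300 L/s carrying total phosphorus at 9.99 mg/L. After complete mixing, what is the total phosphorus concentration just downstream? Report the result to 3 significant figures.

1.79 mg/L

Conservation of mass: C = (5310·0.1200 + 723.0·8.200 + 480.0·5.480 + 300.0·9.990) / 6813 = 12190/6813 = 1.790 mg/L.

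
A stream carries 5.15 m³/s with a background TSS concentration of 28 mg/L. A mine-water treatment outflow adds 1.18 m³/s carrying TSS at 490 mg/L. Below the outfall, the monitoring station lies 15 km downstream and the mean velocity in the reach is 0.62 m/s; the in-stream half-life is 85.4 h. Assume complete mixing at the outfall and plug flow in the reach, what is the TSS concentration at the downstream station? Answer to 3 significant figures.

108 mg/L

Mass balance: C = (5.150·28.00 + 1.180·490.0) / 6.330 = 722.4/6.330 = 114.1 mg/L.
Travel time t = 15·1000 / 0.62 = 24190 s = 6.720 h.
Half-life 85.4 h → k = ln 2 / 85.4 = 0.008116 h⁻¹ = 0.1948 d⁻¹.
After decay, C = 114.1 × e^(−kt) = 114.1 × 0.9469 = 108.1 mg/L.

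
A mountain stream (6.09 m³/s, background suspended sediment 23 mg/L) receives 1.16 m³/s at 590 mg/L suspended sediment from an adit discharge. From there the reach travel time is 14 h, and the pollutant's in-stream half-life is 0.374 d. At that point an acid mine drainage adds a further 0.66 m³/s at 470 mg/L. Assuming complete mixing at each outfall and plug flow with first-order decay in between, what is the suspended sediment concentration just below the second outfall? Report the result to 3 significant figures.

74.6 mg/L

Mass balance: C = (6.090·23.00 + 1.160·590.0) / 7.250 = 824.5/7.250 = 113.7 mg/L; combined flow 7.250 m³/s.
Half-life 0.374 d → k = ln 2 / 0.374 = 1.853 d⁻¹.
Applying C = C₀e^(−kt): 113.7 × 0.3392 = 38.58 mg/L.
At the second outfall, C = (7.250·38.58 + 0.6600·470.0) / (7.250 + 0.6600) = 74.57 mg/L.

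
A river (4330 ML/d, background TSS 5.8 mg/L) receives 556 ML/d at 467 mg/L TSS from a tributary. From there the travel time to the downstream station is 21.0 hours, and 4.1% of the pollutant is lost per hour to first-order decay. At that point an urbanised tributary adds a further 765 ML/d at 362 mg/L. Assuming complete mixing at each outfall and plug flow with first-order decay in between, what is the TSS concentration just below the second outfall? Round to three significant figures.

69.9 mg/L

Conservation of mass: C = (4330·5.800 + 556.0·467.0) / 4886 = 284800/4886 = 58.28 mg/L; combined flow 4886 ML/d.
4.1%/h lost → k = −ln(1 − 0.041) = 0.04186 h⁻¹.
Decay over the reach: 58.28·exp(−kt) = 58.28·0.4151 = 24.19 mg/L.
Second outfall: C = (4886·24.19 + 765.0·362.0)/5651 = 69.93 mg/L.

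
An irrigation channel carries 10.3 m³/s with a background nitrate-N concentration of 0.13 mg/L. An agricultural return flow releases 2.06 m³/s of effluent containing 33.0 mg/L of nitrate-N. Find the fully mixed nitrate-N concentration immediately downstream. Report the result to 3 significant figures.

Mass balance: C = (10.30·0.1300 + 2.060·33.00) / 12.36 = 69.32/12.36 = 5.608 mg/L.

5.61 mg/L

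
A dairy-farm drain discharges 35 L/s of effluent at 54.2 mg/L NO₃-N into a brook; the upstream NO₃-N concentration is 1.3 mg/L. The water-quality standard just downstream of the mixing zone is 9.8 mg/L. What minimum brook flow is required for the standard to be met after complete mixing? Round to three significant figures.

Set C_mix = 9.8: (Q·1.300 + 35.00·54.20) / (Q + 35.00) = 9.8
→ Q = 35.00·(54.20 − 9.8)/(9.8 − 1.300) = 182.8 L/s.

183 L/s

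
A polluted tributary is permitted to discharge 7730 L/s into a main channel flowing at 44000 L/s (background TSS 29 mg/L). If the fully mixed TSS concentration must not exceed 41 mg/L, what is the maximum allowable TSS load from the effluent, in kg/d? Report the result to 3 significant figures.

Mass balance at the limit: 44000·29.00 + 7730·Cₑ = 51730·41 → Cₑ = 109.3 mg/L.
7730 L/s = 7.730 m³/s. Load = 7.730 m³/s × 109.3 g/m³ × 86 400 s/d = 73000 kg/d.

73000 kg/d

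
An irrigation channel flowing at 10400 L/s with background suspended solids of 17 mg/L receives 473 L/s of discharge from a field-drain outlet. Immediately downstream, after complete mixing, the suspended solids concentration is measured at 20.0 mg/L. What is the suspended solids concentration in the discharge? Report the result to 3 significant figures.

86.0 mg/L

Mass balance: 10400·17.00 + 473.0·Cₑ = 10870·20.00
→ Cₑ = (10870·20.00 − 10400·17.00) / 473.0 = 85.96 mg/L.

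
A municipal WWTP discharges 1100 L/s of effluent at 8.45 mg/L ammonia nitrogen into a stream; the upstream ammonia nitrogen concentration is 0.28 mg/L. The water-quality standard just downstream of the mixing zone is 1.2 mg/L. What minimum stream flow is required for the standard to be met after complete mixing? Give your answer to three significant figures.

8670 L/s

Set C_mix = 1.2: (Q·0.2800 + 1100·8.450) / (Q + 1100) = 1.2
→ Q = 1100·(8.450 − 1.2)/(1.2 − 0.2800) = 8668 L/s.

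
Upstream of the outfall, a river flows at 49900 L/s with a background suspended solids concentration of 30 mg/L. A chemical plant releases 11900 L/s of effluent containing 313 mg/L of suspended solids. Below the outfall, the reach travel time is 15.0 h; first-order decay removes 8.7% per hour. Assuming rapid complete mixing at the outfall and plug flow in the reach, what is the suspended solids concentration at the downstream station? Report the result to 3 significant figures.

21.6 mg/L

After mixing, C = (49900·30.00 + 11900·313.0) / 61800 = 5222000/61800 = 84.49 mg/L.
8.7%/h lost → k = −ln(1 − 0.087) = 0.09102 h⁻¹.
After decay, C = 84.49 × e^(−kt) = 84.49 × 0.2553 = 21.57 mg/L.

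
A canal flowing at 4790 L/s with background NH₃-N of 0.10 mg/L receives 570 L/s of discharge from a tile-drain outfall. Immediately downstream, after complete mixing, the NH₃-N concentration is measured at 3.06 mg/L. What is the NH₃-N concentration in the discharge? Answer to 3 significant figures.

27.9 mg/L

Mass balance: 4790·0.1000 + 570.0·Cₑ = 5360·3.060
→ Cₑ = (5360·3.060 − 4790·0.1000) / 570.0 = 27.93 mg/L.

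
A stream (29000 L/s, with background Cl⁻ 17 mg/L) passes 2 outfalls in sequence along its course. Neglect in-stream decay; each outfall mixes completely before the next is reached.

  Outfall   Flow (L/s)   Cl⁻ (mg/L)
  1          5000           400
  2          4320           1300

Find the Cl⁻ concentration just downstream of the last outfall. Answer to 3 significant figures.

212 mg/L

After outfall 1: Q = 29000 + 5000 = 34000 L/s; C = (29000·17.00 + 5000·400.0)/34000 = 73.32 mg/L.
After outfall 2: Q = 34000 + 4320 = 38320 L/s; C = (34000·73.32 + 4320·1300)/38320 = 211.6 mg/L.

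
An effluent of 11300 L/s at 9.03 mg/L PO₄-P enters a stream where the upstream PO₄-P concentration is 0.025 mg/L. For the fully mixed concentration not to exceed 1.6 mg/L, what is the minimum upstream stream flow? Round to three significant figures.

Set C_mix = 1.6: (Q·0.02500 + 11300·9.030) / (Q + 11300) = 1.6
→ Q = 11300·(9.030 − 1.6)/(1.6 − 0.02500) = 53310 L/s.

53300 L/s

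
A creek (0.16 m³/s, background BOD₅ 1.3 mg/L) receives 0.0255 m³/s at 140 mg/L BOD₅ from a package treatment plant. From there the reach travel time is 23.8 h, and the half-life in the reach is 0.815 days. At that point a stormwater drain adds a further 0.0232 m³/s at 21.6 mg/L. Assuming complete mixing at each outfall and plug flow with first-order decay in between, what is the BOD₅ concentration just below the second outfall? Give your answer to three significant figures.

After mixing, C = (0.1600·1.300 + 0.02550·140.0) / 0.1855 = 3.778/0.1855 = 20.37 mg/L; combined flow 0.1855 m³/s.
Half-life 0.815 d → k = ln 2 / 0.815 = 0.8505 d⁻¹.
Decay over the reach: 20.37·exp(−kt) = 20.37·0.4302 = 8.763 mg/L.
Second outfall: C = (0.1855·8.763 + 0.02320·21.60)/0.2087 = 10.19 mg/L.

10.2 mg/L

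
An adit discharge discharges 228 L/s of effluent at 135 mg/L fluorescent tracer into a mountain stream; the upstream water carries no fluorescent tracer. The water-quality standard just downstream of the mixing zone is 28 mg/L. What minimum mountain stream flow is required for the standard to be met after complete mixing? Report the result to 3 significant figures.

871 L/s

Set C_mix = 28: (Q·0 + 228.0·135.0) / (Q + 228.0) = 28
→ Q = 228.0·(135.0 − 28)/(28 − 0) = 871.3 L/s.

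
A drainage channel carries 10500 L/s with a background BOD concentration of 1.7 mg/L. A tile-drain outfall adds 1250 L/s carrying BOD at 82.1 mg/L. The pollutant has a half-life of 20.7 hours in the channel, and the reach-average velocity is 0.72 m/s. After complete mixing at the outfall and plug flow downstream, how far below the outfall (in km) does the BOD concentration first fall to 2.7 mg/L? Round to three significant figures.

Mass balance: C = (10500·1.700 + 1250·82.10) / 11750 = 120500/11750 = 10.25 mg/L.
Half-life 20.7 h → k = ln 2 / 20.7 = 0.03349 h⁻¹ = 0.8036 d⁻¹.
Set 10.25·exp(−k·t) = 2.7 → t = ln(10.25/2.7)/k = 143500 s = 39.85 h.
Distance = v·t = 0.72·143500 = 103300 m = 103.3 km.

103 km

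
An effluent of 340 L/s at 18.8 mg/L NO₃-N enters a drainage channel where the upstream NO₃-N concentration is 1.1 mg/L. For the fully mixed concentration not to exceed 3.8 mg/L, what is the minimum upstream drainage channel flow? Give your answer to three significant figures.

Set C_mix = 3.8: (Q·1.100 + 340.0·18.80) / (Q + 340.0) = 3.8
→ Q = 340.0·(18.80 − 3.8)/(3.8 − 1.100) = 1889 L/s.

1890 L/s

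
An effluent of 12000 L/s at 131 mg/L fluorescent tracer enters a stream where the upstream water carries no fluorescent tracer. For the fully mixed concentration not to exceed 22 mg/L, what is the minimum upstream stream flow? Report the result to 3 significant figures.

Set C_mix = 22: (Q·0 + 12000·131.0) / (Q + 12000) = 22
→ Q = 12000·(131.0 − 22)/(22 − 0) = 59450 L/s.

59500 L/s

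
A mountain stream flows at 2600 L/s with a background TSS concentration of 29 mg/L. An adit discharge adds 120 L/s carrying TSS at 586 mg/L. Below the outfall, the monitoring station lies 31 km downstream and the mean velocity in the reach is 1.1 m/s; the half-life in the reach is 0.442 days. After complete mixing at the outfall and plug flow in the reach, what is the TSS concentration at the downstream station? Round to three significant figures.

Mixed concentration C = ΣQC/ΣQ = (2600·29.00 + 120.0·586.0) / 2720 = 145700/2720 = 53.57 mg/L.
Travel time t = 31·1000 / 1.1 = 28180 s = 7.828 h.
Half-life 0.442 d → k = ln 2 / 0.442 = 1.568 d⁻¹.
Applying C = C₀e^(−kt): 53.57 × 0.5996 = 32.12 mg/L.

32.1 mg/L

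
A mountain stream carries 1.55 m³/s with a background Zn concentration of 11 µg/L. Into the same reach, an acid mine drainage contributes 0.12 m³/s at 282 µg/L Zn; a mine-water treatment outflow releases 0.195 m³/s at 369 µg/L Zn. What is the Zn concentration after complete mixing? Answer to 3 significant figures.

Conservation of mass: C = (1.550·11.00 + 0.1200·282.0 + 0.1950·369.0) / 1.865 = 122.8/1.865 = 65.87 µg/L.

65.9 µg/L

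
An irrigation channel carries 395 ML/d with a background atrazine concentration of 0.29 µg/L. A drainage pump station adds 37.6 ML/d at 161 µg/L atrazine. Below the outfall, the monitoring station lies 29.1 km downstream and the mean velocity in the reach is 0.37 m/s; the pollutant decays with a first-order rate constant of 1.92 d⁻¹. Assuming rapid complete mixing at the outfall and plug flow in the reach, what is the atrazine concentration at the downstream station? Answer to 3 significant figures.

2.48 µg/L

Mass balance: C = (395.0·0.2900 + 37.60·161.0) / 432.6 = 6168/432.6 = 14.26 µg/L.
Travel time t = 29.1·1000 / 0.37 = 78650 s = 21.85 h.
After decay, C = 14.26 × e^(−kt) = 14.26 × 0.1742 = 2.483 µg/L.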